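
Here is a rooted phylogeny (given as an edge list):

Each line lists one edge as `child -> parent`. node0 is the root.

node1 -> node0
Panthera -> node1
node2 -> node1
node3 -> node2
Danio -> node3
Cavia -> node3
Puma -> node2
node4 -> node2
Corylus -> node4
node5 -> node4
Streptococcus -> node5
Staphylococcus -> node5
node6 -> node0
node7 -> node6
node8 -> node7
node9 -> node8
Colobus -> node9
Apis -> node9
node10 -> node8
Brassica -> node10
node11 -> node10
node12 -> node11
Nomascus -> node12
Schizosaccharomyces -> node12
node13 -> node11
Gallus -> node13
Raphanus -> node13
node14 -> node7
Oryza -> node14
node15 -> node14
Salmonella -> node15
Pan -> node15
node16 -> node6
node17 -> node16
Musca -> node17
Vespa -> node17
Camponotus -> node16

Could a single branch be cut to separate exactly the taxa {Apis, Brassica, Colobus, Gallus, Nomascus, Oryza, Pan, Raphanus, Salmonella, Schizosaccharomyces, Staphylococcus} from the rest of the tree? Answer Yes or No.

No

The MRCA of the listed taxa is the root, so the smallest clade containing them is the whole tree.
That clade also contains Camponotus, Cavia, Corylus, Danio, Musca, Panthera, Puma, Streptococcus, Vespa, which are not in the proposed group, so the group is not monophyletic.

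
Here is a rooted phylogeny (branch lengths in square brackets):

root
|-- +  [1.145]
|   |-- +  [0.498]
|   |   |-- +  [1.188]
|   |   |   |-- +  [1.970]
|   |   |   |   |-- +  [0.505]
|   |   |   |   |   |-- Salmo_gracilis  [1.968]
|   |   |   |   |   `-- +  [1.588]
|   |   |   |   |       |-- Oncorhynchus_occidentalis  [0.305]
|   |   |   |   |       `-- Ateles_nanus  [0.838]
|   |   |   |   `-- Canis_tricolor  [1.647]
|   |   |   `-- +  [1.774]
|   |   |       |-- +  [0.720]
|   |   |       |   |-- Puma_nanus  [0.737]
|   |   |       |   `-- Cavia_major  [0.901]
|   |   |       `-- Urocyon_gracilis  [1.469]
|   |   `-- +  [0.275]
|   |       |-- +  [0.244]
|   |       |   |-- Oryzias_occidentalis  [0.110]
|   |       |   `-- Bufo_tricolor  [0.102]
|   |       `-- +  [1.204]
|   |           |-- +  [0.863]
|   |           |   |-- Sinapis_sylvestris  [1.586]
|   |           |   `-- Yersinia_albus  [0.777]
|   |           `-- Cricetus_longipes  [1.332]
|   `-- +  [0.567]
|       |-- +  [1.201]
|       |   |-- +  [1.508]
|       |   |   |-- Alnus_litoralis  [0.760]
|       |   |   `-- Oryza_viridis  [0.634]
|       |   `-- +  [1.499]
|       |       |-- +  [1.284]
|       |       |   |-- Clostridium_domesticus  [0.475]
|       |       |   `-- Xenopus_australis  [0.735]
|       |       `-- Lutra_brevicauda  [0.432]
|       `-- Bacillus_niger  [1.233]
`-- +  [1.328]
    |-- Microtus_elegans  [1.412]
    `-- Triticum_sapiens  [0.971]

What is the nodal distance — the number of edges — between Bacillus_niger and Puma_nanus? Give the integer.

The MRCA of Bacillus_niger and Puma_nanus is the node subtending (((((Salmo_gracilis,(Oncorhynchus_occidentalis,Ateles_nanus)),Canis_tricolor),((Puma_nanus,Cavia_major),Urocyon_gracilis)),((Oryzias_occidentalis,Bufo_tricolor),((Sinapis_sylvestris,Yersinia_albus),Cricetus_longipes))),(((Alnus_litoralis,Oryza_viridis),((Clostridium_domesticus,Xenopus_australis),Lutra_brevicauda)),Bacillus_niger)).
From Bacillus_niger up to that node: 2 branches. From Puma_nanus up to the same node: 5 branches. Total: 2 + 5 = 7.

7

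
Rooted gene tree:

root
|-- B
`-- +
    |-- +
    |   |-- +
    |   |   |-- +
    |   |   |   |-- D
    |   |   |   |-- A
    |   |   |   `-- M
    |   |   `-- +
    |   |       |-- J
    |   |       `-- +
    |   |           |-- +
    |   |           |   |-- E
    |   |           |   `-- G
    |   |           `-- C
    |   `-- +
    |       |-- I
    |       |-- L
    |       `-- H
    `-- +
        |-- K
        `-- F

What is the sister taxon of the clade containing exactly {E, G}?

The clade containing exactly {E, G} attaches to the tree at the node subtending ((E,G),C).
The other lineage descending from that same node — the sister group — is the single tip C.

C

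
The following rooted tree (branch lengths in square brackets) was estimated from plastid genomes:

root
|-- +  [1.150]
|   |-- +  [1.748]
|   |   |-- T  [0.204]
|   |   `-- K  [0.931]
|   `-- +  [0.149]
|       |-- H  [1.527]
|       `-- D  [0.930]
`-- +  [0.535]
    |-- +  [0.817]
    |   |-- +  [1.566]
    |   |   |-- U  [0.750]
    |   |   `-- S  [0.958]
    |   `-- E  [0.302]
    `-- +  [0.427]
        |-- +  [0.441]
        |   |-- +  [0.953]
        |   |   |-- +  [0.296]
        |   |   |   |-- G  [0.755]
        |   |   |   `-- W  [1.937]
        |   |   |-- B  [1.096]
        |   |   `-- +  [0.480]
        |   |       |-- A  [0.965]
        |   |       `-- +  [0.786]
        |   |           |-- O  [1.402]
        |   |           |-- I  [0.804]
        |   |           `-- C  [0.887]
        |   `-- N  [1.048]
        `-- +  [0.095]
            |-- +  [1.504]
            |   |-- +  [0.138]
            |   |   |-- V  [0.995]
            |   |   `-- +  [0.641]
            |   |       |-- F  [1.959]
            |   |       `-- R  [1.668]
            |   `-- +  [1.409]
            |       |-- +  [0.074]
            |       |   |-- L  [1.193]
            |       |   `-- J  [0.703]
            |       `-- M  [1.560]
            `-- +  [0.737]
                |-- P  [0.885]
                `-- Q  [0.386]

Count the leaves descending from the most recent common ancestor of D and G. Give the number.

23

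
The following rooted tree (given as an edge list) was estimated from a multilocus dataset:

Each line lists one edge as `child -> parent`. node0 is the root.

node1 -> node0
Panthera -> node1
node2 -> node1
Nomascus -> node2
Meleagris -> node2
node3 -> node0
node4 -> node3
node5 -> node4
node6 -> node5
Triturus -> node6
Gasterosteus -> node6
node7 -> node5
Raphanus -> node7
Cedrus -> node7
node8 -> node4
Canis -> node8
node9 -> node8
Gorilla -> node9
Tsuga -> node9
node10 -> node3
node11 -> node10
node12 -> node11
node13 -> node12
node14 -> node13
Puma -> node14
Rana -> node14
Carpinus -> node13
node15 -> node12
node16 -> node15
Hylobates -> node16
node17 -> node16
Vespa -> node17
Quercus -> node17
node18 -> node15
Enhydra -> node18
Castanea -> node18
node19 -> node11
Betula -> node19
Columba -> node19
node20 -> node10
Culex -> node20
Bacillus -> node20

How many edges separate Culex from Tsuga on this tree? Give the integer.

7

The MRCA of Culex and Tsuga is the node subtending ((((Triturus,Gasterosteus),(Raphanus,Cedrus)),(Canis,(Gorilla,Tsuga))),(((((Puma,Rana),Carpinus),((Hylobates,(Vespa,Quercus)),(Enhydra,Castanea))),(Betula,Columba)),(Culex,Bacillus))).
From Culex up to that node: 3 branches. From Tsuga up to the same node: 4 branches. Total: 3 + 4 = 7.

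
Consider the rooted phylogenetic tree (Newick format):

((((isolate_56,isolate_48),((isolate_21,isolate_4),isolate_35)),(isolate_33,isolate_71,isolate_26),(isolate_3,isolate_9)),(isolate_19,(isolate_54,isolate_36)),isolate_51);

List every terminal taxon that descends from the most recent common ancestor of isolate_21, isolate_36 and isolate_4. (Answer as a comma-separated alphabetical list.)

Tracing isolate_21: it sits inside (isolate_21,isolate_4).
Tracing isolate_36: it sits inside (isolate_54,isolate_36).
Tracing isolate_4: it sits inside (isolate_21,isolate_4).
The smallest clade enclosing all 3 is the whole tree (their MRCA is the root), so the answer is all 14 tips in alphabetical order.

isolate_19, isolate_21, isolate_26, isolate_3, isolate_33, isolate_35, isolate_36, isolate_4, isolate_48, isolate_51, isolate_54, isolate_56, isolate_71, isolate_9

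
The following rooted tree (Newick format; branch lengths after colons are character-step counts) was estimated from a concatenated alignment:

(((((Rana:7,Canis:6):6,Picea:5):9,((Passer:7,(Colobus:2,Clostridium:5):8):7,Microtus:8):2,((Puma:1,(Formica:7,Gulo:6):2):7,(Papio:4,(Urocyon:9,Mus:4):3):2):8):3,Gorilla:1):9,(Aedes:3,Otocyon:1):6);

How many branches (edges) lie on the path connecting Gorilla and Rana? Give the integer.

5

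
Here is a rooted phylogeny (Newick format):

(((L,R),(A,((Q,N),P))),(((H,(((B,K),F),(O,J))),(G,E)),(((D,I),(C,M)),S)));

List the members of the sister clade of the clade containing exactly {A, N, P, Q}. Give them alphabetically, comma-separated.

The clade containing exactly {A, N, P, Q} attaches to the tree at the node subtending ((L,R),(A,((Q,N),P))).
The other lineage descending from that same node — the sister group — is (L,R); its 2 tips in alphabetical order are the answer.

L, R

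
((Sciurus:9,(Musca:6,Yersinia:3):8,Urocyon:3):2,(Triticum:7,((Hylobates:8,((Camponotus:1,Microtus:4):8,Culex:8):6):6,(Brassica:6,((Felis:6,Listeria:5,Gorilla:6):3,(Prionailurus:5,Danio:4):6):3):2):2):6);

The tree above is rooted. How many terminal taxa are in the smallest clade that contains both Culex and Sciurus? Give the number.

15

The MRCA of Culex and Sciurus is the root, so the clade is the entire tree.
That clade contains 15 terminal taxa: Brassica, Camponotus, Culex, Danio, Felis, Gorilla, Hylobates, Listeria, Microtus, Musca, Prionailurus, Sciurus, Triticum, Urocyon, Yersinia.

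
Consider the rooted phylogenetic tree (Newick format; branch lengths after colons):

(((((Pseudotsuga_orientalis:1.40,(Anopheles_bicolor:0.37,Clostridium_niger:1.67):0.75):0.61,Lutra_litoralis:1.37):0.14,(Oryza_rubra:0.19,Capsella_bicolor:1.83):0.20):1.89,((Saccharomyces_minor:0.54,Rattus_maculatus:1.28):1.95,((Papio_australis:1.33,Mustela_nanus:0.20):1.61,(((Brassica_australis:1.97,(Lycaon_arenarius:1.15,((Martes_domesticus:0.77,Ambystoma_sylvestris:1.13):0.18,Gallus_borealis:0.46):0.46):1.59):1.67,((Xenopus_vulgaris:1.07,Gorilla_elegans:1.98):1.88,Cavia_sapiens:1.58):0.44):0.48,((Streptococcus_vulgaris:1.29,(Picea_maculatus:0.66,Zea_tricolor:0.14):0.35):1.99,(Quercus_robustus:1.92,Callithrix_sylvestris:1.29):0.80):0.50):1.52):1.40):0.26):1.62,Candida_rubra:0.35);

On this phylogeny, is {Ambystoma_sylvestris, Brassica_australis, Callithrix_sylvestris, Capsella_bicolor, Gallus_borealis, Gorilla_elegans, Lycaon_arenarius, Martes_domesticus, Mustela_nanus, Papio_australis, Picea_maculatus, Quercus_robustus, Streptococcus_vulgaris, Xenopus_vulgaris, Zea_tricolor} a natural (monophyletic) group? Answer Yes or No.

No

The MRCA of the listed taxa subtends ((((Pseudotsuga_orientalis,(Anopheles_bicolor,Clostridium_niger)),Lutra_litoralis),(Oryza_rubra,Capsella_bicolor)),((Saccharomyces_minor,Rattus_maculatus),((Papio_australis,Mustela_nanus),(((Brassica_australis,(Lycaon_arenarius,((Martes_domesticus,Ambystoma_sylvestris),Gallus_borealis))),((Xenopus_vulgaris,Gorilla_elegans),Cavia_sapiens)),((Streptococcus_vulgaris,(Picea_maculatus,Zea_tricolor)),(Quercus_robustus,Callithrix_sylvestris)))))).
That clade also contains Anopheles_bicolor, Cavia_sapiens, Clostridium_niger, Lutra_litoralis, Oryza_rubra, Pseudotsuga_orientalis, Rattus_maculatus, Saccharomyces_minor, which are not in the proposed group, so the group is not monophyletic.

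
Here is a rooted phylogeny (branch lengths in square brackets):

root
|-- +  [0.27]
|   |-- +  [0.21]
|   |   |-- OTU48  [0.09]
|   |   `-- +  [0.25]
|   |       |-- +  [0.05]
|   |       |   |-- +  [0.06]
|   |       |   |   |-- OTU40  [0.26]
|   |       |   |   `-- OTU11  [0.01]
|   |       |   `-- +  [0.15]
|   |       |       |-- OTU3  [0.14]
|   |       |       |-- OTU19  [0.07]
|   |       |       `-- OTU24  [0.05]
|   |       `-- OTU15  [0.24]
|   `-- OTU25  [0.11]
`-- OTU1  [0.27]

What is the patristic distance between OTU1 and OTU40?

1.37

The path runs OTU1 → … → MRCA → … → OTU40; the MRCA is the root of the tree.
Branch lengths along that path: 0.27 + 0.27 + 0.21 + 0.25 + 0.05 + 0.06 + 0.26 = 1.37.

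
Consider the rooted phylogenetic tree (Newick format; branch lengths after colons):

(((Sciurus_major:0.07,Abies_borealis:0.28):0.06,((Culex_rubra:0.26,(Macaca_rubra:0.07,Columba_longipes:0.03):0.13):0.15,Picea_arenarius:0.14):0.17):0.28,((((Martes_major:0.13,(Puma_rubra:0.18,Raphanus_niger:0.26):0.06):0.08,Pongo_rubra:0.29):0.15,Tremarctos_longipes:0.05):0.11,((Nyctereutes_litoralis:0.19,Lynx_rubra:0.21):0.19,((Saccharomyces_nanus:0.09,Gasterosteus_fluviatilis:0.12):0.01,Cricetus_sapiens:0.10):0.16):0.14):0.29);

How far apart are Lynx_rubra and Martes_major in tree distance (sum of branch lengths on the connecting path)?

1.01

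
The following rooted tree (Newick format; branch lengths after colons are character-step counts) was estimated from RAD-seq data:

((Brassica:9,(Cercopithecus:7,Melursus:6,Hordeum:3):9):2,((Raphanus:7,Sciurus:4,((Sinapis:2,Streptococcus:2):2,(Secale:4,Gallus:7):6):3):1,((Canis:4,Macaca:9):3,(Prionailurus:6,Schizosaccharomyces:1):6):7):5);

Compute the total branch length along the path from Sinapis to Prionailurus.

The path runs Sinapis → … → MRCA → … → Prionailurus; the MRCA is the node subtending ((Raphanus,Sciurus,((Sinapis,Streptococcus),(Secale,Gallus))),((Canis,Macaca),(Prionailurus,Schizosaccharomyces))).
Branch lengths along that path: 2 + 2 + 3 + 1 + 7 + 6 + 6 = 27.

27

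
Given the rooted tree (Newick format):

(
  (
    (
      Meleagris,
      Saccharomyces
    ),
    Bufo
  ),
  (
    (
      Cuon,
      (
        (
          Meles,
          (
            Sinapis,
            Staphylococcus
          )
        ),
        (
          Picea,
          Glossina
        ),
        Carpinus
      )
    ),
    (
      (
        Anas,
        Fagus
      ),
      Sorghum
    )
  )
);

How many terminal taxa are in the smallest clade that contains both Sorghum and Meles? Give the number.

10

The MRCA of Sorghum and Meles is the node subtending ((Cuon,((Meles,(Sinapis,Staphylococcus)),(Picea,Glossina),Carpinus)),((Anas,Fagus),Sorghum)).
That clade contains 10 terminal taxa: Anas, Carpinus, Cuon, Fagus, Glossina, Meles, Picea, Sinapis, Sorghum, Staphylococcus.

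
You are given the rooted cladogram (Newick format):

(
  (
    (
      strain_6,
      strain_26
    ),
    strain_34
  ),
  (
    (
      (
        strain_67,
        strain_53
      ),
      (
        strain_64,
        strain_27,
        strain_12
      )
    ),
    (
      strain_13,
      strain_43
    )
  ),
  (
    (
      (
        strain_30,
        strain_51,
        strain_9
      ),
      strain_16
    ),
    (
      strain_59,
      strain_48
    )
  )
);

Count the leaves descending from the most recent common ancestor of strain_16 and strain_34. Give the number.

The MRCA of strain_16 and strain_34 is the root, so the clade is the entire tree.
That clade contains 16 terminal taxa: strain_12, strain_13, strain_16, strain_26, strain_27, strain_30, strain_34, strain_43, strain_48, strain_51, strain_53, strain_59, strain_6, strain_64, strain_67, strain_9.

16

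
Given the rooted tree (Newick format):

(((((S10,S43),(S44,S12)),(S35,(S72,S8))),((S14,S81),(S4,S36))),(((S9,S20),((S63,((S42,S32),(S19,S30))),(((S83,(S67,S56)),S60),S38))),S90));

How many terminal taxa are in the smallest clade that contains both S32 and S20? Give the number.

12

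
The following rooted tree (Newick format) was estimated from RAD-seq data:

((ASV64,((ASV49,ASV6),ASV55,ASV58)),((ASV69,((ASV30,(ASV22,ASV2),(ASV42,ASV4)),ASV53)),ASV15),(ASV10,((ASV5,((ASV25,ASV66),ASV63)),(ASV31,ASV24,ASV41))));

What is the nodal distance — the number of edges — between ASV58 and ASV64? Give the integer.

3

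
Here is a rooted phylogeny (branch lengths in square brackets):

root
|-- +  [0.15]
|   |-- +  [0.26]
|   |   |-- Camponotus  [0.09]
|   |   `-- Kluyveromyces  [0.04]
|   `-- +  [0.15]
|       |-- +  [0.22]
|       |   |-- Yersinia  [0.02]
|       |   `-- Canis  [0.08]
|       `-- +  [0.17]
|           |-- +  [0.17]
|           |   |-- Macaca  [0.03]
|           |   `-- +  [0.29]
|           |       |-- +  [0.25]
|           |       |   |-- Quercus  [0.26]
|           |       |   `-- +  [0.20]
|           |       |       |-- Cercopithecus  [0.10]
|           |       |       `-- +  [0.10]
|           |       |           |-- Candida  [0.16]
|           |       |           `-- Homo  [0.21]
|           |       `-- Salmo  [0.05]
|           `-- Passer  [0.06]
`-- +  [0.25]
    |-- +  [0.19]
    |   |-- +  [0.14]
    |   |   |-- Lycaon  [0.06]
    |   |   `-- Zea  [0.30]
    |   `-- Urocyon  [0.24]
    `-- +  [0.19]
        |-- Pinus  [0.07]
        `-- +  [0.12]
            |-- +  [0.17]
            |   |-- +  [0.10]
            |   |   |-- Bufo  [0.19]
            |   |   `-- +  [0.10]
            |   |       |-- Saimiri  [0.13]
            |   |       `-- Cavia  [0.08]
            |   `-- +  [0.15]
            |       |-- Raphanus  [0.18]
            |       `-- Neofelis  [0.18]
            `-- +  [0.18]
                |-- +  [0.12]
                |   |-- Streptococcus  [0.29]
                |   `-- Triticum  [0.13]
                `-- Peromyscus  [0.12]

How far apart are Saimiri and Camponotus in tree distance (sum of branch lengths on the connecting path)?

1.56

The path runs Saimiri → … → MRCA → … → Camponotus; the MRCA is the root of the tree.
Branch lengths along that path: 0.13 + 0.10 + 0.10 + 0.17 + 0.12 + 0.19 + 0.25 + 0.15 + 0.26 + 0.09 = 1.56.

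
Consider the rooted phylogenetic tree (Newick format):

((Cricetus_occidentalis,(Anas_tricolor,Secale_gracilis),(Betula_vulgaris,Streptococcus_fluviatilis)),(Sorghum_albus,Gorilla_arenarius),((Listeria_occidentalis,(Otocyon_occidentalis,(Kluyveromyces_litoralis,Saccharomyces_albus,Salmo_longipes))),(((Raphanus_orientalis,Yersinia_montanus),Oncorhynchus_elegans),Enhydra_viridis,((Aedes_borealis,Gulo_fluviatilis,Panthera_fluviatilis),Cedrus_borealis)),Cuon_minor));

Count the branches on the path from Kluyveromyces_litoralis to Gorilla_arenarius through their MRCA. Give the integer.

The MRCA of Kluyveromyces_litoralis and Gorilla_arenarius is the root of the tree.
From Kluyveromyces_litoralis up to that node: 5 branches. From Gorilla_arenarius up to the same node: 2 branches. Total: 5 + 2 = 7.

7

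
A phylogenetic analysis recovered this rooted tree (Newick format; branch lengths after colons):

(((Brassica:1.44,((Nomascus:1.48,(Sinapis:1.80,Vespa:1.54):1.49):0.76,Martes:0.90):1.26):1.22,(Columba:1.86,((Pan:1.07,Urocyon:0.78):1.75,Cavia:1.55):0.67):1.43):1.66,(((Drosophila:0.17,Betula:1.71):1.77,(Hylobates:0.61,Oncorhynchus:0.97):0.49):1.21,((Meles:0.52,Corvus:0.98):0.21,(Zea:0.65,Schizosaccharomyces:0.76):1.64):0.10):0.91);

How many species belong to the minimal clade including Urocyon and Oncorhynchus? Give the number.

17

The MRCA of Urocyon and Oncorhynchus is the root, so the clade is the entire tree.
That clade contains 17 terminal taxa: Betula, Brassica, Cavia, Columba, Corvus, Drosophila, Hylobates, Martes, Meles, Nomascus, Oncorhynchus, Pan, Schizosaccharomyces, Sinapis, Urocyon, Vespa, Zea.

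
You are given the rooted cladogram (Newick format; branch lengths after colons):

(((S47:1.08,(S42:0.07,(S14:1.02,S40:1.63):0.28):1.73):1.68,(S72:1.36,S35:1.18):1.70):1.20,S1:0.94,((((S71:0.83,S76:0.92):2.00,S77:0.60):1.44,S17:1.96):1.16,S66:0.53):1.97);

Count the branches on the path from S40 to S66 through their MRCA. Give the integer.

7

The MRCA of S40 and S66 is the root of the tree.
From S40 up to that node: 5 branches. From S66 up to the same node: 2 branches. Total: 5 + 2 = 7.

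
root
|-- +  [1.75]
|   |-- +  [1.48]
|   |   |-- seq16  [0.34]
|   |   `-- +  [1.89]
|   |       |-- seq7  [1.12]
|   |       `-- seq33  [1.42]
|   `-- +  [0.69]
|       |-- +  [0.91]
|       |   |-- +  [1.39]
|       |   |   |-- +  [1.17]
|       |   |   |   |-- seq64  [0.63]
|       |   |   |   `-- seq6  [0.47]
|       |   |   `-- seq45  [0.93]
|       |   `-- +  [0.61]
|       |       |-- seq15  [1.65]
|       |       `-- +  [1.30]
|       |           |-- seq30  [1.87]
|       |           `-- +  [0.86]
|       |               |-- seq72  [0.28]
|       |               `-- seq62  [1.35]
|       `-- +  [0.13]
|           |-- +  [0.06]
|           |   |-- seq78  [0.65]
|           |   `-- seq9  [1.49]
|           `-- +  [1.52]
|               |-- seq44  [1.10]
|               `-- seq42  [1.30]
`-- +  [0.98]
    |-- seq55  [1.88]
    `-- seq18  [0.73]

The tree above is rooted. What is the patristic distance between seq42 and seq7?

The path runs seq42 → … → MRCA → … → seq7; the MRCA is the node subtending ((seq16,(seq7,seq33)),((((seq64,seq6),seq45),(seq15,(seq30,(seq72,seq62)))),((seq78,seq9),(seq44,seq42)))).
Branch lengths along that path: 1.30 + 1.52 + 0.13 + 0.69 + 1.48 + 1.89 + 1.12 = 8.13.

8.13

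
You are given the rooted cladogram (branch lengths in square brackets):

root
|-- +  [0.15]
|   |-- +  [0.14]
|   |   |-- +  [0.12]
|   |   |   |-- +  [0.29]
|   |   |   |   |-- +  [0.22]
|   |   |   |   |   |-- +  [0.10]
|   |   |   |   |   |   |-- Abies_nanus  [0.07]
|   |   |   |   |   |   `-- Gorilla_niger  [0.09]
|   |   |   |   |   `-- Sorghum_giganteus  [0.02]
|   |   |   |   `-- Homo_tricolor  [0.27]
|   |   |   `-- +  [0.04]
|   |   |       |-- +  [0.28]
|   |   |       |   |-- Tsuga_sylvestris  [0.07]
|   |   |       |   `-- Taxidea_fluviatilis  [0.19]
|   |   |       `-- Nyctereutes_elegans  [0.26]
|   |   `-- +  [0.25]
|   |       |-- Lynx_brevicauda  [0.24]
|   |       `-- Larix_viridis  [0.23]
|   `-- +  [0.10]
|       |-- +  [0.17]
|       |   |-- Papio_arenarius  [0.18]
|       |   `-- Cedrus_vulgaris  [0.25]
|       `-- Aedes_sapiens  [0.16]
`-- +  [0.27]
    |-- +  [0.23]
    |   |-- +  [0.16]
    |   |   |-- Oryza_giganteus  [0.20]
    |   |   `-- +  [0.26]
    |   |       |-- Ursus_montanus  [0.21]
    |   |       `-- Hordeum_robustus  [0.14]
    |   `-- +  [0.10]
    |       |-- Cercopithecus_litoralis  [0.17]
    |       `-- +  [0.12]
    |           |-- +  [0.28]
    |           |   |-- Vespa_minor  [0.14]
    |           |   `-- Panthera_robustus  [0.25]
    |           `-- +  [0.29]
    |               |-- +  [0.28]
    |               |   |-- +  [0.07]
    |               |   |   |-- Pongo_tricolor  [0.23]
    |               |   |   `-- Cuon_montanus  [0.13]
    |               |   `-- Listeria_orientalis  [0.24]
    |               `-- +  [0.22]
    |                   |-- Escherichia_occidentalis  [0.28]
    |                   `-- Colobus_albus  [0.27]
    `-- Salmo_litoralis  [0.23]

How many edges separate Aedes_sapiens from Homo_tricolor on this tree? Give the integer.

The MRCA of Aedes_sapiens and Homo_tricolor is the node subtending ((((((Abies_nanus,Gorilla_niger),Sorghum_giganteus),Homo_tricolor),((Tsuga_sylvestris,Taxidea_fluviatilis),Nyctereutes_elegans)),(Lynx_brevicauda,Larix_viridis)),((Papio_arenarius,Cedrus_vulgaris),Aedes_sapiens)).
From Aedes_sapiens up to that node: 2 branches. From Homo_tricolor up to the same node: 4 branches. Total: 2 + 4 = 6.

6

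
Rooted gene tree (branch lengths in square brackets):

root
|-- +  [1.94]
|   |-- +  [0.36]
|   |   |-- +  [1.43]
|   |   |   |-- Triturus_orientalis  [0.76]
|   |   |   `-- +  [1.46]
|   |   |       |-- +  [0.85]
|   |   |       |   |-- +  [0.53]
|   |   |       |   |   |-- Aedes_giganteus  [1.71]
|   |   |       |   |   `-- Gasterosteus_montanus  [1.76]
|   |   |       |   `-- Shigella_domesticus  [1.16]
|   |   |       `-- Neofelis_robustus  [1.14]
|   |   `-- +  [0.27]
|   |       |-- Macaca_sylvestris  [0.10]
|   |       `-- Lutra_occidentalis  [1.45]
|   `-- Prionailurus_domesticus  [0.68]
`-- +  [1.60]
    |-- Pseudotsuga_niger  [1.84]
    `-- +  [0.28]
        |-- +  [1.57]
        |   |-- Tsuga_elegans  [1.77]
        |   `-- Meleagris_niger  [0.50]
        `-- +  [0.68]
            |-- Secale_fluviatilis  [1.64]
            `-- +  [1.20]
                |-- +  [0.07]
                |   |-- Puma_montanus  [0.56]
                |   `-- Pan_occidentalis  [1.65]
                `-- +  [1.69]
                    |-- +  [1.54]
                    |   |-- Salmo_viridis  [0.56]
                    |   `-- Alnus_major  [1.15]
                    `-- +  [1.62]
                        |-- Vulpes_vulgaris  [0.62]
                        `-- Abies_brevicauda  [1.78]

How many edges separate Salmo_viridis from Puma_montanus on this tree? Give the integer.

The MRCA of Salmo_viridis and Puma_montanus is the node subtending ((Puma_montanus,Pan_occidentalis),((Salmo_viridis,Alnus_major),(Vulpes_vulgaris,Abies_brevicauda))).
From Salmo_viridis up to that node: 3 branches. From Puma_montanus up to the same node: 2 branches. Total: 3 + 2 = 5.

5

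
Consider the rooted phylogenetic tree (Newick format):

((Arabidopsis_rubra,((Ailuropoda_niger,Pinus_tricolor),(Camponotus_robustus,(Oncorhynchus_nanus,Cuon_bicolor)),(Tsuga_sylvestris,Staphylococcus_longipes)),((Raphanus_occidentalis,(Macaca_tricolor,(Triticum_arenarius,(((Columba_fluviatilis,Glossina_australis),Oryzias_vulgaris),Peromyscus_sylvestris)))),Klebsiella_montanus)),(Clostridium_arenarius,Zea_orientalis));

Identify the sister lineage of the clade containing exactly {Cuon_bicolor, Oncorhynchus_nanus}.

The clade containing exactly {Cuon_bicolor, Oncorhynchus_nanus} attaches to the tree at the node subtending (Camponotus_robustus,(Oncorhynchus_nanus,Cuon_bicolor)).
The other lineage descending from that same node — the sister group — is the single tip Camponotus_robustus.

Camponotus_robustus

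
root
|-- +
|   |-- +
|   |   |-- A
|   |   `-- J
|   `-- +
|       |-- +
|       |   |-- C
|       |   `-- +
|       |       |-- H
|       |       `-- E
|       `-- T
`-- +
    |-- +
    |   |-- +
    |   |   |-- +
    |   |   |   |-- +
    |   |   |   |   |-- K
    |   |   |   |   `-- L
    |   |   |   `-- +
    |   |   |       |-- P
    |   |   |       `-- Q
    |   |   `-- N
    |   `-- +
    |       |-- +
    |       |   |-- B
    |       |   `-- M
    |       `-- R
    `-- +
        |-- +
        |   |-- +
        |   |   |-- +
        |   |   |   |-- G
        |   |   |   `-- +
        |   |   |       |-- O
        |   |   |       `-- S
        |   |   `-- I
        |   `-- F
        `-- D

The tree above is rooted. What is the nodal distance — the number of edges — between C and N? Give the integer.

8

The MRCA of C and N is the root of the tree.
From C up to that node: 4 branches. From N up to the same node: 4 branches. Total: 4 + 4 = 8.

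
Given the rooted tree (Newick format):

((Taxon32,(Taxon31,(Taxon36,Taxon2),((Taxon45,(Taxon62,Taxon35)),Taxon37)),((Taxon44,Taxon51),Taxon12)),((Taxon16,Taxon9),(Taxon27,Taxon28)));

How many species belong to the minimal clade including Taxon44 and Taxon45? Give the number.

11

The MRCA of Taxon44 and Taxon45 is the node subtending (Taxon32,(Taxon31,(Taxon36,Taxon2),((Taxon45,(Taxon62,Taxon35)),Taxon37)),((Taxon44,Taxon51),Taxon12)).
That clade contains 11 terminal taxa: Taxon12, Taxon2, Taxon31, Taxon32, Taxon35, Taxon36, Taxon37, Taxon44, Taxon45, Taxon51, Taxon62.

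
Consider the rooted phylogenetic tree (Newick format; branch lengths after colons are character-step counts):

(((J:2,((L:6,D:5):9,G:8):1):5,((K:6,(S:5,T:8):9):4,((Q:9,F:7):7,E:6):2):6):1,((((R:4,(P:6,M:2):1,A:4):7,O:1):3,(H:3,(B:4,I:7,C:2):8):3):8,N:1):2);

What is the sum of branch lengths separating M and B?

28

The path runs M → … → MRCA → … → B; the MRCA is the node subtending (((R,(P,M),A),O),(H,(B,I,C))).
Branch lengths along that path: 2 + 1 + 7 + 3 + 3 + 8 + 4 = 28.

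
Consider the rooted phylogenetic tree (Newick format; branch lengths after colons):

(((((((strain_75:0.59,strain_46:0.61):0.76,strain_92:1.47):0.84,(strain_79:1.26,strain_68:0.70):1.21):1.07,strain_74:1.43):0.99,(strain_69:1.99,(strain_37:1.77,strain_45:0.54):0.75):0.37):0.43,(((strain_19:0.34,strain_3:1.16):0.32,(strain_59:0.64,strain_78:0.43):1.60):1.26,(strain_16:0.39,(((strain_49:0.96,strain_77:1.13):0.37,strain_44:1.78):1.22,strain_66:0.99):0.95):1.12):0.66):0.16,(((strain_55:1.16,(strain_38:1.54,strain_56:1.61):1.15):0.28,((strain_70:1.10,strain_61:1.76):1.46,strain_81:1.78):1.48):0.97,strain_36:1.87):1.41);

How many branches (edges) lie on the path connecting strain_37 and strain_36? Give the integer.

7

The MRCA of strain_37 and strain_36 is the root of the tree.
From strain_37 up to that node: 5 branches. From strain_36 up to the same node: 2 branches. Total: 5 + 2 = 7.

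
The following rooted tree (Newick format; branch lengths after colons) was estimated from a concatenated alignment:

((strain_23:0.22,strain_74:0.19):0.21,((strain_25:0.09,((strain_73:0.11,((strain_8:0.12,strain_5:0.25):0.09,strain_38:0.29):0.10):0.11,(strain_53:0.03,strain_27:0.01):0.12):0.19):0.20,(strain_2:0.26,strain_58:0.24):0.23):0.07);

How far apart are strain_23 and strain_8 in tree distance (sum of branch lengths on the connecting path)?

1.31

The path runs strain_23 → … → MRCA → … → strain_8; the MRCA is the root of the tree.
Branch lengths along that path: 0.22 + 0.21 + 0.07 + 0.20 + 0.19 + 0.11 + 0.10 + 0.09 + 0.12 = 1.31.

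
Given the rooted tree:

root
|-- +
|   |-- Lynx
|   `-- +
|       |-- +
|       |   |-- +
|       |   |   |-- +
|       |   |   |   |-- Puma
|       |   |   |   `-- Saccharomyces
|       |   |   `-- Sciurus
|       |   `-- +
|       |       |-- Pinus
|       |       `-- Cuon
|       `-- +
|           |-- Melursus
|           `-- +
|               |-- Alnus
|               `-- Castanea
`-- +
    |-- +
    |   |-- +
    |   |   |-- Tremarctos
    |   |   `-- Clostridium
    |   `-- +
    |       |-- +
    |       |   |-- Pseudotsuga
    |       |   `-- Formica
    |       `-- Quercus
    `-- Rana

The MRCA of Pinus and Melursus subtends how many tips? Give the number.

8

The MRCA of Pinus and Melursus is the node subtending ((((Puma,Saccharomyces),Sciurus),(Pinus,Cuon)),(Melursus,(Alnus,Castanea))).
That clade contains 8 terminal taxa: Alnus, Castanea, Cuon, Melursus, Pinus, Puma, Saccharomyces, Sciurus.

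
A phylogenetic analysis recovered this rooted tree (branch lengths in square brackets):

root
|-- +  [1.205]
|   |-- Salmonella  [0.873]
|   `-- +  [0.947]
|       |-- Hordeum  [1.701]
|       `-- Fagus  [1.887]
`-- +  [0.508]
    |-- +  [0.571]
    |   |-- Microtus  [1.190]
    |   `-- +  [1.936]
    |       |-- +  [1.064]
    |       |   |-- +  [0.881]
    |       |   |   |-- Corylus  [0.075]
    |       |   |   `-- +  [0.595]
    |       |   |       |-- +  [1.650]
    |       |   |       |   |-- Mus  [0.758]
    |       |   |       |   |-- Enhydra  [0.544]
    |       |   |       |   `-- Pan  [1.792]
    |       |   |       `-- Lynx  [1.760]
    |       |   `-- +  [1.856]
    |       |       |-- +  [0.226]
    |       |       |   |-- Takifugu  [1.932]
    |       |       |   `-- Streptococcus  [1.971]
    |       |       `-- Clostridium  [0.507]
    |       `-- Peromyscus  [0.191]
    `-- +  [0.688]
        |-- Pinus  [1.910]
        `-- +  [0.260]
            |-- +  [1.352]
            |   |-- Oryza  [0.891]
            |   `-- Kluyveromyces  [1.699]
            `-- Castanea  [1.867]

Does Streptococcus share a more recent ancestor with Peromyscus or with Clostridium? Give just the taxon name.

Clostridium

The MRCA of Streptococcus and Clostridium subtends ((Takifugu,Streptococcus),Clostridium) (3 taxa).
The MRCA of Streptococcus and Peromyscus subtends (((Corylus,((Mus,Enhydra,Pan),Lynx)),((Takifugu,Streptococcus),Clostridium)),Peromyscus) (9 taxa).
The first is nested inside the second, so Streptococcus shares a more recent common ancestor with Clostridium.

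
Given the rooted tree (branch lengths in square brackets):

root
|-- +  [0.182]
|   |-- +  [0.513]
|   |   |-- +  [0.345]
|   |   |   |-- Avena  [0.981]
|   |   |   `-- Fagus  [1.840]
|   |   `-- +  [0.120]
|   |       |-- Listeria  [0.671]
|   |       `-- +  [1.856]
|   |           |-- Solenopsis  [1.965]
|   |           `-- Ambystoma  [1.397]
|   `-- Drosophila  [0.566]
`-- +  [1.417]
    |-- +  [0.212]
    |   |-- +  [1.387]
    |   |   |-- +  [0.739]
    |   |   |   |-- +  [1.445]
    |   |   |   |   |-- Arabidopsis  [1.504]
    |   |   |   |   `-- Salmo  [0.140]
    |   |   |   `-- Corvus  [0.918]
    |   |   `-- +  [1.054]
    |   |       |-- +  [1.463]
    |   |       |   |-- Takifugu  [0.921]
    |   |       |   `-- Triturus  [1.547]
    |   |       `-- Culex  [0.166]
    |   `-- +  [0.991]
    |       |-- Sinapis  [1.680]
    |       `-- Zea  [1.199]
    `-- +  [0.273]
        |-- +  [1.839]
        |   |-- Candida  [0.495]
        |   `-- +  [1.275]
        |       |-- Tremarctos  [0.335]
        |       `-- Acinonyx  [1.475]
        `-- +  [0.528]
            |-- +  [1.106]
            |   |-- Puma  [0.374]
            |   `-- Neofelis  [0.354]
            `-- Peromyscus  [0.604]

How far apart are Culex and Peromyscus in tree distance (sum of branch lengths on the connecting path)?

4.224

The path runs Culex → … → MRCA → … → Peromyscus; the MRCA is the node subtending (((((Arabidopsis,Salmo),Corvus),((Takifugu,Triturus),Culex)),(Sinapis,Zea)),((Candida,(Tremarctos,Acinonyx)),((Puma,Neofelis),Peromyscus))).
Branch lengths along that path: 0.166 + 1.054 + 1.387 + 0.212 + 0.273 + 0.528 + 0.604 = 4.224.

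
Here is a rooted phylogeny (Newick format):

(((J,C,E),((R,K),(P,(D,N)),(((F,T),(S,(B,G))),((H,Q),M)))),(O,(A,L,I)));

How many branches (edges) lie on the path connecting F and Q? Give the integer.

6

The MRCA of F and Q is the node subtending (((F,T),(S,(B,G))),((H,Q),M)).
From F up to that node: 3 branches. From Q up to the same node: 3 branches. Total: 3 + 3 = 6.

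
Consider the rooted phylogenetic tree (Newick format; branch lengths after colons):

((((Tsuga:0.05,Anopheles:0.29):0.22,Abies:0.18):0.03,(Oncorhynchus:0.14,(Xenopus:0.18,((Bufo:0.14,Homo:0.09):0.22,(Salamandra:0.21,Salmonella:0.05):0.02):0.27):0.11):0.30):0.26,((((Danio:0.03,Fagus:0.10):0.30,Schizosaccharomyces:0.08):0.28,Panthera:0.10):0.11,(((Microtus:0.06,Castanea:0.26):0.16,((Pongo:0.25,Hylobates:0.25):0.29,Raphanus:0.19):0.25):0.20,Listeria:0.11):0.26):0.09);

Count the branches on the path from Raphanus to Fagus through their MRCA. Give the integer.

8

The MRCA of Raphanus and Fagus is the node subtending ((((Danio,Fagus),Schizosaccharomyces),Panthera),(((Microtus,Castanea),((Pongo,Hylobates),Raphanus)),Listeria)).
From Raphanus up to that node: 4 branches. From Fagus up to the same node: 4 branches. Total: 4 + 4 = 8.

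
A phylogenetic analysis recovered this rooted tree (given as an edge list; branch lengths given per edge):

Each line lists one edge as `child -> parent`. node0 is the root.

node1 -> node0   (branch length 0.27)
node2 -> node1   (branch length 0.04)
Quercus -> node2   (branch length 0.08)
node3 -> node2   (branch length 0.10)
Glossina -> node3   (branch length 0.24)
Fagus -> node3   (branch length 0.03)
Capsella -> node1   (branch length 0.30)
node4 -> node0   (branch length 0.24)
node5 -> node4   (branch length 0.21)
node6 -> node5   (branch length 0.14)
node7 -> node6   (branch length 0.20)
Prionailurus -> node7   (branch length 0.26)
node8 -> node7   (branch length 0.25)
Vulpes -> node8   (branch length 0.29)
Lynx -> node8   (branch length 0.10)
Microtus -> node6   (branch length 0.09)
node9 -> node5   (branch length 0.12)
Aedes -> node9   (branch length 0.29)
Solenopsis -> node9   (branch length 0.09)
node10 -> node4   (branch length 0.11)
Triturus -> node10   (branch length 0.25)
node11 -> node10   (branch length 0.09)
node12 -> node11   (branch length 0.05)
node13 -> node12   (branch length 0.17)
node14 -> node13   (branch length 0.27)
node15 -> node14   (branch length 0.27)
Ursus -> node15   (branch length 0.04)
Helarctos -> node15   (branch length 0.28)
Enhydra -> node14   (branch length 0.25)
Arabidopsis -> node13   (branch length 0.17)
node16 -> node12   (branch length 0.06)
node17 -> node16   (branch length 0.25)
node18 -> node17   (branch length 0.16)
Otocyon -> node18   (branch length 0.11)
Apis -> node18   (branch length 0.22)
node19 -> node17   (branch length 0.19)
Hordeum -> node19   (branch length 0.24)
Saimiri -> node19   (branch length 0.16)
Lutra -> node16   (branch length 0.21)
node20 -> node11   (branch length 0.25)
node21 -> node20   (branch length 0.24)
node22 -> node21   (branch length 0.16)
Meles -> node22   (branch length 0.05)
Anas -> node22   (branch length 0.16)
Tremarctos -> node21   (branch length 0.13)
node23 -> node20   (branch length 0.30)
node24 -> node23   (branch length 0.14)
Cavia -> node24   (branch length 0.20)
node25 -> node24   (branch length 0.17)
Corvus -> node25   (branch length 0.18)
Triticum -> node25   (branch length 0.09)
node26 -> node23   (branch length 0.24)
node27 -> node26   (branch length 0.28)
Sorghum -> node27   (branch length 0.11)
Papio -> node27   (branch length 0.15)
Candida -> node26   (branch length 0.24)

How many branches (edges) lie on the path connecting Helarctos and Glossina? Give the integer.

12

The MRCA of Helarctos and Glossina is the root of the tree.
From Helarctos up to that node: 8 branches. From Glossina up to the same node: 4 branches. Total: 8 + 4 = 12.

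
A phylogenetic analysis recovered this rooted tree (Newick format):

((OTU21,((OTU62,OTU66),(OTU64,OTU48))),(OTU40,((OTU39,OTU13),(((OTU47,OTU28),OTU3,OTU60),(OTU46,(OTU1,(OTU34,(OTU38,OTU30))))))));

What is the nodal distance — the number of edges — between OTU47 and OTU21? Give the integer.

8

The MRCA of OTU47 and OTU21 is the root of the tree.
From OTU47 up to that node: 6 branches. From OTU21 up to the same node: 2 branches. Total: 6 + 2 = 8.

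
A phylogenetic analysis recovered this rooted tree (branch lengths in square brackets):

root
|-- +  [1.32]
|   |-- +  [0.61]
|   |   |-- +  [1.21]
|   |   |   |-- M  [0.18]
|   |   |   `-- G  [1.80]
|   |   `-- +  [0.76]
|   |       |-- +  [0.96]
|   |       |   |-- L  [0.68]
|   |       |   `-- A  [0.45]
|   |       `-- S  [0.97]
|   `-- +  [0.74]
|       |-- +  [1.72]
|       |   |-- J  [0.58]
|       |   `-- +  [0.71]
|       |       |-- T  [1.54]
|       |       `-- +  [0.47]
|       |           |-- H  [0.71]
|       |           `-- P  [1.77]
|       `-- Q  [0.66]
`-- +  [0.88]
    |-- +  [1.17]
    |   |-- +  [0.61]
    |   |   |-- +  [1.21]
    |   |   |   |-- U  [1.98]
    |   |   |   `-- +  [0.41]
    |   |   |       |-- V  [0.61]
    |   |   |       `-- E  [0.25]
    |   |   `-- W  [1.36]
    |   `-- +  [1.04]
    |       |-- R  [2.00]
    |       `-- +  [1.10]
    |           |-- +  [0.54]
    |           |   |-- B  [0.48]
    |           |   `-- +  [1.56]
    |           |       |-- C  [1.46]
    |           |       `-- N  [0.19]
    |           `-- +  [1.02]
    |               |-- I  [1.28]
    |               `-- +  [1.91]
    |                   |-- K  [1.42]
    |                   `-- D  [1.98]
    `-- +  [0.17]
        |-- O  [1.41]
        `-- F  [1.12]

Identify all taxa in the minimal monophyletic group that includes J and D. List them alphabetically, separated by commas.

Tracing J: it sits inside (J,(T,(H,P))).
Tracing D: it sits inside (K,D).
The smallest clade enclosing both is the whole tree (their MRCA is the root), so the answer is all 23 tips in alphabetical order.

A, B, C, D, E, F, G, H, I, J, K, L, M, N, O, P, Q, R, S, T, U, V, W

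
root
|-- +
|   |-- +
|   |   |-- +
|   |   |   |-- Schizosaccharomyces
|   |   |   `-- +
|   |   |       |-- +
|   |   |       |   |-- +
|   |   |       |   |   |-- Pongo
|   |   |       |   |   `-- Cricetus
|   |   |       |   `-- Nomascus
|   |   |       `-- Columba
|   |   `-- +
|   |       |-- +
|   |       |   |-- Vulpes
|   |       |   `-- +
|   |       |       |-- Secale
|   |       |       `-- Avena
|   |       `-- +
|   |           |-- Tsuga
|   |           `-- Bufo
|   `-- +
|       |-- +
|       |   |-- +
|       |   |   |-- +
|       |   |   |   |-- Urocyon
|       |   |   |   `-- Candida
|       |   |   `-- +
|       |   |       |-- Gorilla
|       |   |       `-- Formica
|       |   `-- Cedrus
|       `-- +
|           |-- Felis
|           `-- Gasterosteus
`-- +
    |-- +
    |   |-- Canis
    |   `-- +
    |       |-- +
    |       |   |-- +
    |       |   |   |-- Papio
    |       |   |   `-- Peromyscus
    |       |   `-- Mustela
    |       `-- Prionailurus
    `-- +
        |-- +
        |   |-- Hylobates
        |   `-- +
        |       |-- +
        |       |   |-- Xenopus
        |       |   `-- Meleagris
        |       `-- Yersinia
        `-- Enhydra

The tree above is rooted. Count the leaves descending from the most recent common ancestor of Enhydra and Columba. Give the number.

27

The MRCA of Enhydra and Columba is the root, so the clade is the entire tree.
That clade contains 27 terminal taxa: Avena, Bufo, Candida, Canis, Cedrus, Columba, Cricetus, Enhydra, Felis, Formica, Gasterosteus, Gorilla, Hylobates, Meleagris, Mustela, Nomascus, Papio, Peromyscus, Pongo, Prionailurus, Schizosaccharomyces, Secale, Tsuga, Urocyon, Vulpes, Xenopus, Yersinia.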